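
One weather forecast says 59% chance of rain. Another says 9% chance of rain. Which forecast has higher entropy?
59% forecast

Treat each forecast as a Bernoulli distribution. Binary entropy is maximized at p=0.5 and falls off symmetrically toward 0 or 1. The 59% forecast is closer to 50%, so it is more uncertain. H(59%) ≈ 0.977 bits, H(9%) ≈ 0.436 bits.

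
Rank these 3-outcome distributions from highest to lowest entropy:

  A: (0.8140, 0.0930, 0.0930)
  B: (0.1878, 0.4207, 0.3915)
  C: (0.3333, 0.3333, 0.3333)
C > B > A

Key insight: Entropy is maximized by uniform distributions and minimized by concentrated distributions.

- Uniform distributions have maximum entropy log₂(3) = 1.5850 bits
- The more "peaked" or concentrated a distribution, the lower its entropy

Entropies:
  H(A) = 0.8790 bits
  H(B) = 1.5083 bits
  H(C) = 1.5850 bits

Ranking: C > B > A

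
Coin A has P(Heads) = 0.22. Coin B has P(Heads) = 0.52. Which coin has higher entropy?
B

For binary distributions, entropy is maximized at p=0.5 and decreases as p moves toward 0 or 1.

H(A) = H(0.22) = 0.7602 bits
H(B) = H(0.52) = 0.9988 bits

Distribution B (p=0.52) is closer to uniform (p=0.5), so it has higher entropy.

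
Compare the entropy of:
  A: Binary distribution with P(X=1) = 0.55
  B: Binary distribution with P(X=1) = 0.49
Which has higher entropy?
B

For binary distributions, entropy is maximized at p=0.5 and decreases as p moves toward 0 or 1.

H(A) = H(0.55) = 0.9928 bits
H(B) = H(0.49) = 0.9997 bits

Distribution B (p=0.49) is closer to uniform (p=0.5), so it has higher entropy.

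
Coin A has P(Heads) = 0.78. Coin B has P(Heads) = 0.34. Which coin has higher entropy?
B

For binary distributions, entropy is maximized at p=0.5 and decreases as p moves toward 0 or 1.

H(A) = H(0.78) = 0.7602 bits
H(B) = H(0.34) = 0.9248 bits

Distribution B (p=0.34) is closer to uniform (p=0.5), so it has higher entropy.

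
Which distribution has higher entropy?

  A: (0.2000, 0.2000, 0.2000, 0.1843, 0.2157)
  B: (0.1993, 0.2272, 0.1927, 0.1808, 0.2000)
A

Both distributions are close to uniform, making this a harder comparison.

H(A) = 2.3201 bits
H(B) = 2.3178 bits

The distribution closer to uniform has higher entropy.
Answer: A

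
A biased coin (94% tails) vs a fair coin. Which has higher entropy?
Fair coin

The fair coin is uniform (p=0.5), maximizing binary entropy at 1 bit. The biased coin has H(0.94) ≈ 0.327 bits — its outcome is more predictable, so its entropy is lower.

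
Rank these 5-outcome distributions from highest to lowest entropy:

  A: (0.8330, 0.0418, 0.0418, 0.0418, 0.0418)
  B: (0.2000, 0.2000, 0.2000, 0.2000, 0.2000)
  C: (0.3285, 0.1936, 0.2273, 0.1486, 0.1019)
B > C > A

Key insight: Entropy is maximized by uniform distributions and minimized by concentrated distributions.

- Uniform distributions have maximum entropy log₂(5) = 2.3219 bits
- The more "peaked" or concentrated a distribution, the lower its entropy

Entropies:
  H(A) = 0.9848 bits
  H(B) = 2.3219 bits
  H(C) = 2.2165 bits

Ranking: B > C > A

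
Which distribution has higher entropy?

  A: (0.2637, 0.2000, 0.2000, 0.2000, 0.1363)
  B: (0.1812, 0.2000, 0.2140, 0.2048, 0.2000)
B

Both distributions are close to uniform, making this a harder comparison.

H(A) = 2.2921 bits
H(B) = 2.3198 bits

The distribution closer to uniform has higher entropy.
Answer: B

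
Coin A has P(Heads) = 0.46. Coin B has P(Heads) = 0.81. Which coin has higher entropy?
A

For binary distributions, entropy is maximized at p=0.5 and decreases as p moves toward 0 or 1.

H(A) = H(0.46) = 0.9954 bits
H(B) = H(0.81) = 0.7015 bits

Distribution A (p=0.46) is closer to uniform (p=0.5), so it has higher entropy.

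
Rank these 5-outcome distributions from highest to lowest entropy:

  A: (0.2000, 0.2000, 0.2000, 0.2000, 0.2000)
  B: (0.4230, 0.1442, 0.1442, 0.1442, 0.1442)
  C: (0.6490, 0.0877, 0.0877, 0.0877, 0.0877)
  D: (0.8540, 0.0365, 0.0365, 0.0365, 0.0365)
A > B > C > D

Key insight: Entropy is maximized by uniform distributions and minimized by concentrated distributions.

Entropies:
  H(A) = 2.3219 bits
  H(B) = 2.1368 bits
  H(C) = 1.6370 bits
  H(D) = 0.8917 bits

Ranking: A > B > C > D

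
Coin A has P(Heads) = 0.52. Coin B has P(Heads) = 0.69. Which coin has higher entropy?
A

For binary distributions, entropy is maximized at p=0.5 and decreases as p moves toward 0 or 1.

H(A) = H(0.52) = 0.9988 bits
H(B) = H(0.69) = 0.8932 bits

Distribution A (p=0.52) is closer to uniform (p=0.5), so it has higher entropy.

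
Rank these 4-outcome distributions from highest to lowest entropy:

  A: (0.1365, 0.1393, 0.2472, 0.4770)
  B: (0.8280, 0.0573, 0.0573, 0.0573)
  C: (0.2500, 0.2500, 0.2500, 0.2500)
C > A > B

Key insight: Entropy is maximized by uniform distributions and minimized by concentrated distributions.

- Uniform distributions have maximum entropy log₂(4) = 2.0000 bits
- The more "peaked" or concentrated a distribution, the lower its entropy

Entropies:
  H(A) = 1.7962 bits
  H(B) = 0.9349 bits
  H(C) = 2.0000 bits

Ranking: C > A > B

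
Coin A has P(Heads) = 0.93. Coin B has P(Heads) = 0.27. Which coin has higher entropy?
B

For binary distributions, entropy is maximized at p=0.5 and decreases as p moves toward 0 or 1.

H(A) = H(0.93) = 0.3659 bits
H(B) = H(0.27) = 0.8415 bits

Distribution B (p=0.27) is closer to uniform (p=0.5), so it has higher entropy.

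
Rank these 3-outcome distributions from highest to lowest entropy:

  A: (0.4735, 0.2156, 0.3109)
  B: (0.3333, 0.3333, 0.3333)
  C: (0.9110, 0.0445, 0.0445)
B > A > C

Key insight: Entropy is maximized by uniform distributions and minimized by concentrated distributions.

- Uniform distributions have maximum entropy log₂(3) = 1.5850 bits
- The more "peaked" or concentrated a distribution, the lower its entropy

Entropies:
  H(A) = 1.5120 bits
  H(B) = 1.5850 bits
  H(C) = 0.5221 bits

Ranking: B > A > C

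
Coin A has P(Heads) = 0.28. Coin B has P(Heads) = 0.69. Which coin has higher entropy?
B

For binary distributions, entropy is maximized at p=0.5 and decreases as p moves toward 0 or 1.

H(A) = H(0.28) = 0.8555 bits
H(B) = H(0.69) = 0.8932 bits

Distribution B (p=0.69) is closer to uniform (p=0.5), so it has higher entropy.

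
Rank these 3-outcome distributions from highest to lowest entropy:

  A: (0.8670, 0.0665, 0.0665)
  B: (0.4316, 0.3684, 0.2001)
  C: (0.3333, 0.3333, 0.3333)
C > B > A

Key insight: Entropy is maximized by uniform distributions and minimized by concentrated distributions.

- Uniform distributions have maximum entropy log₂(3) = 1.5850 bits
- The more "peaked" or concentrated a distribution, the lower its entropy

Entropies:
  H(A) = 0.6986 bits
  H(B) = 1.5184 bits
  H(C) = 1.5850 bits

Ranking: C > B > A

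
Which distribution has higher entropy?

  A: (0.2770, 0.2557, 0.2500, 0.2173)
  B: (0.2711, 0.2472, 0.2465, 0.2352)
B

Both distributions are close to uniform, making this a harder comparison.

H(A) = 1.9946 bits
H(B) = 1.9981 bits

The distribution closer to uniform has higher entropy.
Answer: B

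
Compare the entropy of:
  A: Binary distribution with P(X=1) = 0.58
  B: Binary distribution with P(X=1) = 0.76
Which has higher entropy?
A

For binary distributions, entropy is maximized at p=0.5 and decreases as p moves toward 0 or 1.

H(A) = H(0.58) = 0.9815 bits
H(B) = H(0.76) = 0.7950 bits

Distribution A (p=0.58) is closer to uniform (p=0.5), so it has higher entropy.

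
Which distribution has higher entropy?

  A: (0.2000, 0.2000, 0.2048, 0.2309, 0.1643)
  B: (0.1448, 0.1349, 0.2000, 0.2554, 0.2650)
A

Both distributions are close to uniform, making this a harder comparison.

H(A) = 2.3137 bits
H(B) = 2.2685 bits

The distribution closer to uniform has higher entropy.
Answer: A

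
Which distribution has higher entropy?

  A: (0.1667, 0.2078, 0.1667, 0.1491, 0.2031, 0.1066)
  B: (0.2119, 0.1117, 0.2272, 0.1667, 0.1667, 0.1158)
A

Both distributions are close to uniform, making this a harder comparison.

H(A) = 2.5535 bits
H(B) = 2.5352 bits

The distribution closer to uniform has higher entropy.
Answer: A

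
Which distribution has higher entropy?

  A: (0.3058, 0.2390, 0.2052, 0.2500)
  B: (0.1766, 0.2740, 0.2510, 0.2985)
A

Both distributions are close to uniform, making this a harder comparison.

H(A) = 1.9851 bits
H(B) = 1.9746 bits

The distribution closer to uniform has higher entropy.
Answer: A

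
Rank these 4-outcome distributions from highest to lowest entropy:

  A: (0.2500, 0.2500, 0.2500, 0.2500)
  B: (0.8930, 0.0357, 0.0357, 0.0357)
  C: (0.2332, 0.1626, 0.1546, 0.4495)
A > C > B

Key insight: Entropy is maximized by uniform distributions and minimized by concentrated distributions.

- Uniform distributions have maximum entropy log₂(4) = 2.0000 bits
- The more "peaked" or concentrated a distribution, the lower its entropy

Entropies:
  H(A) = 2.0000 bits
  H(B) = 0.6604 bits
  H(C) = 1.8509 bits

Ranking: A > C > B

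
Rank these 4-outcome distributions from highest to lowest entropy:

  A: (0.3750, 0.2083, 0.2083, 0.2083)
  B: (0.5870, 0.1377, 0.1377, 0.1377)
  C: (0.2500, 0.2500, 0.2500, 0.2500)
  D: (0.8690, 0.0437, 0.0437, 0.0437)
C > A > B > D

Key insight: Entropy is maximized by uniform distributions and minimized by concentrated distributions.

Entropies:
  H(A) = 1.9450 bits
  H(B) = 1.6326 bits
  H(C) = 2.0000 bits
  H(D) = 0.7678 bits

Ranking: C > A > B > D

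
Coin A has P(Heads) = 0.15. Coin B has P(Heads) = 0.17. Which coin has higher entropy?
B

For binary distributions, entropy is maximized at p=0.5 and decreases as p moves toward 0 or 1.

H(A) = H(0.15) = 0.6098 bits
H(B) = H(0.17) = 0.6577 bits

Distribution B (p=0.17) is closer to uniform (p=0.5), so it has higher entropy.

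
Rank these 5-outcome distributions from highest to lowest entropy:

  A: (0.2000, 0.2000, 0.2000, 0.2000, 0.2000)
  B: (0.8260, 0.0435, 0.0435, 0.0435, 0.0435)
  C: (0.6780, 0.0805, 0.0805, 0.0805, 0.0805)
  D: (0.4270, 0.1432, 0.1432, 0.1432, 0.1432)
A > D > C > B

Key insight: Entropy is maximized by uniform distributions and minimized by concentrated distributions.

Entropies:
  H(A) = 2.3219 bits
  H(B) = 1.0148 bits
  H(C) = 1.5505 bits
  H(D) = 2.1306 bits

Ranking: A > D > C > B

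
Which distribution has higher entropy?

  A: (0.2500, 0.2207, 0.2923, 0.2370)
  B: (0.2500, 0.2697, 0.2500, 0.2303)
B

Both distributions are close to uniform, making this a harder comparison.

H(A) = 1.9920 bits
H(B) = 1.9978 bits

The distribution closer to uniform has higher entropy.
Answer: B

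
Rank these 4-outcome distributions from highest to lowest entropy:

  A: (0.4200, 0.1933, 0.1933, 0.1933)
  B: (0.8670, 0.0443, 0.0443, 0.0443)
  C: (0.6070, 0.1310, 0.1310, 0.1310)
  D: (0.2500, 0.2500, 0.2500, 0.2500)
D > A > C > B

Key insight: Entropy is maximized by uniform distributions and minimized by concentrated distributions.

Entropies:
  H(A) = 1.9007 bits
  H(B) = 0.7764 bits
  H(C) = 1.5896 bits
  H(D) = 2.0000 bits

Ranking: D > A > C > B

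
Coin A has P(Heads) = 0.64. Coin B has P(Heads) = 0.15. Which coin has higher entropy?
A

For binary distributions, entropy is maximized at p=0.5 and decreases as p moves toward 0 or 1.

H(A) = H(0.64) = 0.9427 bits
H(B) = H(0.15) = 0.6098 bits

Distribution A (p=0.64) is closer to uniform (p=0.5), so it has higher entropy.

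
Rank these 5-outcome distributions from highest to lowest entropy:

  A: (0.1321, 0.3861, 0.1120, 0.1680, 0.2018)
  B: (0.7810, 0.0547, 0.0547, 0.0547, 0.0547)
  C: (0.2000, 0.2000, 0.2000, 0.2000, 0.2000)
C > A > B

Key insight: Entropy is maximized by uniform distributions and minimized by concentrated distributions.

- Uniform distributions have maximum entropy log₂(5) = 2.3219 bits
- The more "peaked" or concentrated a distribution, the lower its entropy

Entropies:
  H(A) = 2.1679 bits
  H(B) = 1.1963 bits
  H(C) = 2.3219 bits

Ranking: C > A > B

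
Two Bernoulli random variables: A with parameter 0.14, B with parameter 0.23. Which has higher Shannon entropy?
B

For binary distributions, entropy is maximized at p=0.5 and decreases as p moves toward 0 or 1.

H(A) = H(0.14) = 0.5842 bits
H(B) = H(0.23) = 0.7780 bits

Distribution B (p=0.23) is closer to uniform (p=0.5), so it has higher entropy.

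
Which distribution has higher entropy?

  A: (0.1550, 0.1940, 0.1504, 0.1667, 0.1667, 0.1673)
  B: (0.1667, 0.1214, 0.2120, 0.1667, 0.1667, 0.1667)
A

Both distributions are close to uniform, making this a harder comparison.

H(A) = 2.5801 bits
H(B) = 2.5670 bits

The distribution closer to uniform has higher entropy.
Answer: A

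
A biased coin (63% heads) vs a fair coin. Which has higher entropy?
Fair coin

The fair coin is uniform (p=0.5), maximizing binary entropy at 1 bit. The biased coin has H(0.63) ≈ 0.951 bits — its outcome is more predictable, so its entropy is lower.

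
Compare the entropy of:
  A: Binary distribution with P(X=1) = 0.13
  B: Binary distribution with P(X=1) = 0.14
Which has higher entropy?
B

For binary distributions, entropy is maximized at p=0.5 and decreases as p moves toward 0 or 1.

H(A) = H(0.13) = 0.5574 bits
H(B) = H(0.14) = 0.5842 bits

Distribution B (p=0.14) is closer to uniform (p=0.5), so it has higher entropy.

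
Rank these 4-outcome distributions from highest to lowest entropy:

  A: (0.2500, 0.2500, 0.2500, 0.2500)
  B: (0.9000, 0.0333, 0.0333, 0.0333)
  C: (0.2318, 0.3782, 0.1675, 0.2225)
A > C > B

Key insight: Entropy is maximized by uniform distributions and minimized by concentrated distributions.

- Uniform distributions have maximum entropy log₂(4) = 2.0000 bits
- The more "peaked" or concentrated a distribution, the lower its entropy

Entropies:
  H(A) = 2.0000 bits
  H(B) = 0.6275 bits
  H(C) = 1.9336 bits

Ranking: A > C > B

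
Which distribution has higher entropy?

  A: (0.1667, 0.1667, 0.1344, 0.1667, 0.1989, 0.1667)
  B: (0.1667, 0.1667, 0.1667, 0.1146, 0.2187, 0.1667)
A

Both distributions are close to uniform, making this a harder comparison.

H(A) = 2.5759 bits
H(B) = 2.5611 bits

The distribution closer to uniform has higher entropy.
Answer: A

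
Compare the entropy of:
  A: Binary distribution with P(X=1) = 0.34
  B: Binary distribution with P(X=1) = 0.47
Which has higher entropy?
B

For binary distributions, entropy is maximized at p=0.5 and decreases as p moves toward 0 or 1.

H(A) = H(0.34) = 0.9248 bits
H(B) = H(0.47) = 0.9974 bits

Distribution B (p=0.47) is closer to uniform (p=0.5), so it has higher entropy.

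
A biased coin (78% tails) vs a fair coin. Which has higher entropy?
Fair coin

The fair coin is uniform (p=0.5), maximizing binary entropy at 1 bit. The biased coin has H(0.78) ≈ 0.760 bits — its outcome is more predictable, so its entropy is lower.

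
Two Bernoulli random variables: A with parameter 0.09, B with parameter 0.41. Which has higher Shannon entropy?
B

For binary distributions, entropy is maximized at p=0.5 and decreases as p moves toward 0 or 1.

H(A) = H(0.09) = 0.4365 bits
H(B) = H(0.41) = 0.9765 bits

Distribution B (p=0.41) is closer to uniform (p=0.5), so it has higher entropy.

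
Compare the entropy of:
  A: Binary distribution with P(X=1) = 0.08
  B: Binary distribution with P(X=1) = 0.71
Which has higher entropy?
B

For binary distributions, entropy is maximized at p=0.5 and decreases as p moves toward 0 or 1.

H(A) = H(0.08) = 0.4022 bits
H(B) = H(0.71) = 0.8687 bits

Distribution B (p=0.71) is closer to uniform (p=0.5), so it has higher entropy.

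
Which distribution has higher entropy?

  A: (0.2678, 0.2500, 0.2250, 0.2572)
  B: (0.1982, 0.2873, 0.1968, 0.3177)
A

Both distributions are close to uniform, making this a harder comparison.

H(A) = 1.9971 bits
H(B) = 1.9668 bits

The distribution closer to uniform has higher entropy.
Answer: A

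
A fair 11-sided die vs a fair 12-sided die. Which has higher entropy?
12-sided die

Both are uniform distributions; for uniform over n outcomes, H = log₂(n). H(11-sided) = log₂(11) = 3.459 bits and H(12-sided) = log₂(12) = 3.585 bits. More outcomes in a uniform distribution means higher entropy.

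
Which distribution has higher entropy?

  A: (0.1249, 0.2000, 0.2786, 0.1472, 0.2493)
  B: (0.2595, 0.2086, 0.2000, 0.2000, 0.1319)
B

Both distributions are close to uniform, making this a harder comparison.

H(A) = 2.2594 bits
H(B) = 2.2910 bits

The distribution closer to uniform has higher entropy.
Answer: B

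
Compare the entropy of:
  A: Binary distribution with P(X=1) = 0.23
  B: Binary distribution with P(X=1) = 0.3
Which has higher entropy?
B

For binary distributions, entropy is maximized at p=0.5 and decreases as p moves toward 0 or 1.

H(A) = H(0.23) = 0.7780 bits
H(B) = H(0.3) = 0.8813 bits

Distribution B (p=0.3) is closer to uniform (p=0.5), so it has higher entropy.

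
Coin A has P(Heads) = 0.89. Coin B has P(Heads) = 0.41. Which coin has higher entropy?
B

For binary distributions, entropy is maximized at p=0.5 and decreases as p moves toward 0 or 1.

H(A) = H(0.89) = 0.4999 bits
H(B) = H(0.41) = 0.9765 bits

Distribution B (p=0.41) is closer to uniform (p=0.5), so it has higher entropy.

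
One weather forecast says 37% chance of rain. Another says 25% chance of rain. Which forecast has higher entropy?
37% forecast

Treat each forecast as a Bernoulli distribution. Binary entropy is maximized at p=0.5 and falls off symmetrically toward 0 or 1. The 37% forecast is closer to 50%, so it is more uncertain. H(37%) ≈ 0.951 bits, H(25%) ≈ 0.811 bits.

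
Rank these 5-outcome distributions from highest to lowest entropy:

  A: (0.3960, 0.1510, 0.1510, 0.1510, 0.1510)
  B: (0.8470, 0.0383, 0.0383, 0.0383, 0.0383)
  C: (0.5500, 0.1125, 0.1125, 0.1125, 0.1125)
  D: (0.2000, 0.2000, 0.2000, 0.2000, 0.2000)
D > A > C > B

Key insight: Entropy is maximized by uniform distributions and minimized by concentrated distributions.

Entropies:
  H(A) = 2.1766 bits
  H(B) = 0.9233 bits
  H(C) = 1.8928 bits
  H(D) = 2.3219 bits

Ranking: D > A > C > B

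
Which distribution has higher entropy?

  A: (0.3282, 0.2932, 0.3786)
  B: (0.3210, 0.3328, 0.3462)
B

Both distributions are close to uniform, making this a harder comparison.

H(A) = 1.5770 bits
H(B) = 1.5843 bits

The distribution closer to uniform has higher entropy.
Answer: B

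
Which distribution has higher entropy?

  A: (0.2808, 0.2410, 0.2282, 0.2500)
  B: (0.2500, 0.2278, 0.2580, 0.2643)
B

Both distributions are close to uniform, making this a harder comparison.

H(A) = 1.9957 bits
H(B) = 1.9978 bits

The distribution closer to uniform has higher entropy.
Answer: B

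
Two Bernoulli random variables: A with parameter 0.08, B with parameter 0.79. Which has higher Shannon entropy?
B

For binary distributions, entropy is maximized at p=0.5 and decreases as p moves toward 0 or 1.

H(A) = H(0.08) = 0.4022 bits
H(B) = H(0.79) = 0.7415 bits

Distribution B (p=0.79) is closer to uniform (p=0.5), so it has higher entropy.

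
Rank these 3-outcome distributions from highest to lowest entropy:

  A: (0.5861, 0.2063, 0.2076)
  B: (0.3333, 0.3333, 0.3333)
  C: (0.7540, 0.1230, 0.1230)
B > A > C

Key insight: Entropy is maximized by uniform distributions and minimized by concentrated distributions.

- Uniform distributions have maximum entropy log₂(3) = 1.5850 bits
- The more "peaked" or concentrated a distribution, the lower its entropy

Entropies:
  H(A) = 1.3923 bits
  H(B) = 1.5850 bits
  H(C) = 1.0509 bits

Ranking: B > A > C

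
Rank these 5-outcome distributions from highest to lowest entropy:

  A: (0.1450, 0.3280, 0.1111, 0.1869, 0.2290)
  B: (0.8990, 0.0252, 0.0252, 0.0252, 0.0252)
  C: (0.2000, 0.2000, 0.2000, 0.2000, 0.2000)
C > A > B

Key insight: Entropy is maximized by uniform distributions and minimized by concentrated distributions.

- Uniform distributions have maximum entropy log₂(5) = 2.3219 bits
- The more "peaked" or concentrated a distribution, the lower its entropy

Entropies:
  H(A) = 2.2229 bits
  H(B) = 0.6742 bits
  H(C) = 2.3219 bits

Ranking: C > A > B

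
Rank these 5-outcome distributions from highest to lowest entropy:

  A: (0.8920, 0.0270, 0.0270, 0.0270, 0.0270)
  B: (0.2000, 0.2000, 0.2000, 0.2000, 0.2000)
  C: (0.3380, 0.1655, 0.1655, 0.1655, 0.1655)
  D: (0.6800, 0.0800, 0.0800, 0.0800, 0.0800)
B > C > D > A

Key insight: Entropy is maximized by uniform distributions and minimized by concentrated distributions.

Entropies:
  H(A) = 0.7099 bits
  H(B) = 2.3219 bits
  H(C) = 2.2469 bits
  H(D) = 1.5444 bits

Ranking: B > C > D > A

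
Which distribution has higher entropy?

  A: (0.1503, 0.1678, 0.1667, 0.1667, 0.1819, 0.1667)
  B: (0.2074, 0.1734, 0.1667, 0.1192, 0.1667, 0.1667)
A

Both distributions are close to uniform, making this a harder comparison.

H(A) = 2.5828 bits
H(B) = 2.5673 bits

The distribution closer to uniform has higher entropy.
Answer: A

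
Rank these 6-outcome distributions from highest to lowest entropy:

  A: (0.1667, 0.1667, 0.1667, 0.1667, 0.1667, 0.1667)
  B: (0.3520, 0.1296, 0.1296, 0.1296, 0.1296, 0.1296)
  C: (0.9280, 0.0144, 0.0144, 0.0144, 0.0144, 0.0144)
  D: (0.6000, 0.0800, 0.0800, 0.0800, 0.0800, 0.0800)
A > B > D > C

Key insight: Entropy is maximized by uniform distributions and minimized by concentrated distributions.

Entropies:
  H(A) = 2.5850 bits
  H(B) = 2.4405 bits
  H(C) = 0.5405 bits
  H(D) = 1.8997 bits

Ranking: A > B > D > C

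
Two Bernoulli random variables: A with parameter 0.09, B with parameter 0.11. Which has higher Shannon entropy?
B

For binary distributions, entropy is maximized at p=0.5 and decreases as p moves toward 0 or 1.

H(A) = H(0.09) = 0.4365 bits
H(B) = H(0.11) = 0.4999 bits

Distribution B (p=0.11) is closer to uniform (p=0.5), so it has higher entropy.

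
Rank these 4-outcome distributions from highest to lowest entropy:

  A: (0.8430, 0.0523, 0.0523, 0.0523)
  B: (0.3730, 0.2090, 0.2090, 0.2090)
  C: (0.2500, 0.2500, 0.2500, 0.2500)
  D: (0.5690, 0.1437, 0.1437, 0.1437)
C > B > D > A

Key insight: Entropy is maximized by uniform distributions and minimized by concentrated distributions.

Entropies:
  H(A) = 0.8759 bits
  H(B) = 1.9467 bits
  H(C) = 2.0000 bits
  H(D) = 1.6693 bits

Ranking: C > B > D > A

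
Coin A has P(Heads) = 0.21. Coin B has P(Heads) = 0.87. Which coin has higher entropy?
A

For binary distributions, entropy is maximized at p=0.5 and decreases as p moves toward 0 or 1.

H(A) = H(0.21) = 0.7415 bits
H(B) = H(0.87) = 0.5574 bits

Distribution A (p=0.21) is closer to uniform (p=0.5), so it has higher entropy.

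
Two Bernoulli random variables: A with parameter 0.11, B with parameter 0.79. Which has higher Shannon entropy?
B

For binary distributions, entropy is maximized at p=0.5 and decreases as p moves toward 0 or 1.

H(A) = H(0.11) = 0.4999 bits
H(B) = H(0.79) = 0.7415 bits

Distribution B (p=0.79) is closer to uniform (p=0.5), so it has higher entropy.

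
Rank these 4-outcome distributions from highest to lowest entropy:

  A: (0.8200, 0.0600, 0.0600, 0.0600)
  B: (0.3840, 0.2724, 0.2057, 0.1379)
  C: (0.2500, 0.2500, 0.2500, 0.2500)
C > B > A

Key insight: Entropy is maximized by uniform distributions and minimized by concentrated distributions.

- Uniform distributions have maximum entropy log₂(4) = 2.0000 bits
- The more "peaked" or concentrated a distribution, the lower its entropy

Entropies:
  H(A) = 0.9654 bits
  H(B) = 1.9047 bits
  H(C) = 2.0000 bits

Ranking: C > B > A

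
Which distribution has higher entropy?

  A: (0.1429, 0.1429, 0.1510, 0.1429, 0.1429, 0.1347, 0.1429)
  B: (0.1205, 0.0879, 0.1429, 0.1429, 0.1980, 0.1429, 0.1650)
A

Both distributions are close to uniform, making this a harder comparison.

H(A) = 2.8067 bits
H(B) = 2.7710 bits

The distribution closer to uniform has higher entropy.
Answer: A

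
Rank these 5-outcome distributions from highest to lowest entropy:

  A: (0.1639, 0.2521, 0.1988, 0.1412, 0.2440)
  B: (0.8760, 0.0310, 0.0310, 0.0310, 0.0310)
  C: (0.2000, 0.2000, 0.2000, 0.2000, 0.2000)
C > A > B

Key insight: Entropy is maximized by uniform distributions and minimized by concentrated distributions.

- Uniform distributions have maximum entropy log₂(5) = 2.3219 bits
- The more "peaked" or concentrated a distribution, the lower its entropy

Entropies:
  H(A) = 2.2875 bits
  H(B) = 0.7888 bits
  H(C) = 2.3219 bits

Ranking: C > A > B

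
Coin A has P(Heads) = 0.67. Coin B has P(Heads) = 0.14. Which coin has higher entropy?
A

For binary distributions, entropy is maximized at p=0.5 and decreases as p moves toward 0 or 1.

H(A) = H(0.67) = 0.9149 bits
H(B) = H(0.14) = 0.5842 bits

Distribution A (p=0.67) is closer to uniform (p=0.5), so it has higher entropy.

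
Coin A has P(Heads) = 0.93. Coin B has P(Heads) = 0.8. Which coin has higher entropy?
B

For binary distributions, entropy is maximized at p=0.5 and decreases as p moves toward 0 or 1.

H(A) = H(0.93) = 0.3659 bits
H(B) = H(0.8) = 0.7219 bits

Distribution B (p=0.8) is closer to uniform (p=0.5), so it has higher entropy.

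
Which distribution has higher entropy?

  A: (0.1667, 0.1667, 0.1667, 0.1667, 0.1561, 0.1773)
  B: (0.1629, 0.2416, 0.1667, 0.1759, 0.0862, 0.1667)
A

Both distributions are close to uniform, making this a harder comparison.

H(A) = 2.5840 bits
H(B) = 2.5292 bits

The distribution closer to uniform has higher entropy.
Answer: A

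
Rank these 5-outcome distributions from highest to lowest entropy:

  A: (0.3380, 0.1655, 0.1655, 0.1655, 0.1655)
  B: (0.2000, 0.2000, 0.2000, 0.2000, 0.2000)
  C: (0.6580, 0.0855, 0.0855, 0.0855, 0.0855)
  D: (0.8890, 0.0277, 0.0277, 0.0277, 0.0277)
B > A > C > D

Key insight: Entropy is maximized by uniform distributions and minimized by concentrated distributions.

Entropies:
  H(A) = 2.2469 bits
  H(B) = 2.3219 bits
  H(C) = 1.6107 bits
  H(D) = 0.7249 bits

Ranking: B > A > C > D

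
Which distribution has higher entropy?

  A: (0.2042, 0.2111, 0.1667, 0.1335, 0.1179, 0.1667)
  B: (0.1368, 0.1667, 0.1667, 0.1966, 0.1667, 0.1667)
B

Both distributions are close to uniform, making this a harder comparison.

H(A) = 2.5548 bits
H(B) = 2.5772 bits

The distribution closer to uniform has higher entropy.
Answer: B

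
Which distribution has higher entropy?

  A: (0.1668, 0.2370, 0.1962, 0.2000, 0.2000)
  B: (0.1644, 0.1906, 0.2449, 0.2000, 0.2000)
A

Both distributions are close to uniform, making this a harder comparison.

H(A) = 2.3130 bits
H(B) = 2.3100 bits

The distribution closer to uniform has higher entropy.
Answer: A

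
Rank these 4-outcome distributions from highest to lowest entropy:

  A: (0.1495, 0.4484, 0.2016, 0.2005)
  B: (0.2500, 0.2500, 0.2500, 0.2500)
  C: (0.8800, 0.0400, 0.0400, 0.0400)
B > A > C

Key insight: Entropy is maximized by uniform distributions and minimized by concentrated distributions.

- Uniform distributions have maximum entropy log₂(4) = 2.0000 bits
- The more "peaked" or concentrated a distribution, the lower its entropy

Entropies:
  H(A) = 1.8594 bits
  H(B) = 2.0000 bits
  H(C) = 0.7196 bits

Ranking: B > A > C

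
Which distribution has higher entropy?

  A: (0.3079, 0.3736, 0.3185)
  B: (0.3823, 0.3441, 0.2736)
A

Both distributions are close to uniform, making this a harder comparison.

H(A) = 1.5797 bits
H(B) = 1.5715 bits

The distribution closer to uniform has higher entropy.
Answer: A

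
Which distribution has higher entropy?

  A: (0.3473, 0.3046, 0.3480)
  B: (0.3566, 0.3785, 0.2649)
A

Both distributions are close to uniform, making this a harder comparison.

H(A) = 1.5822 bits
H(B) = 1.5687 bits

The distribution closer to uniform has higher entropy.
Answer: A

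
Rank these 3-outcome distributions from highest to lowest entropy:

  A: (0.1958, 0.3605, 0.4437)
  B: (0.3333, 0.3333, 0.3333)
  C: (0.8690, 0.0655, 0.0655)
B > A > C

Key insight: Entropy is maximized by uniform distributions and minimized by concentrated distributions.

- Uniform distributions have maximum entropy log₂(3) = 1.5850 bits
- The more "peaked" or concentrated a distribution, the lower its entropy

Entropies:
  H(A) = 1.5115 bits
  H(B) = 1.5850 bits
  H(C) = 0.6912 bits

Ranking: B > A > C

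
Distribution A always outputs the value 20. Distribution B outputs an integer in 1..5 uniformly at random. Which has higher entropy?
B

A is deterministic, so H(A) = 0. B is uniform over 5 outcomes, so H(B) = log₂(5) = 2.322 bits. Any distribution with genuine randomness has higher entropy than a deterministic one.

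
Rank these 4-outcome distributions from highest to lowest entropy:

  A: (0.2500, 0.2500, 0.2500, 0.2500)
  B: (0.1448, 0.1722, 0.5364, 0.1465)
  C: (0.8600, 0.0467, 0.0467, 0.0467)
A > B > C

Key insight: Entropy is maximized by uniform distributions and minimized by concentrated distributions.

- Uniform distributions have maximum entropy log₂(4) = 2.0000 bits
- The more "peaked" or concentrated a distribution, the lower its entropy

Entropies:
  H(A) = 2.0000 bits
  H(B) = 1.7287 bits
  H(C) = 0.8061 bits

Ranking: A > B > C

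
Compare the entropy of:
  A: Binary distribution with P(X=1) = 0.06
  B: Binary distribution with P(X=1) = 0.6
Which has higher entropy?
B

For binary distributions, entropy is maximized at p=0.5 and decreases as p moves toward 0 or 1.

H(A) = H(0.06) = 0.3274 bits
H(B) = H(0.6) = 0.9710 bits

Distribution B (p=0.6) is closer to uniform (p=0.5), so it has higher entropy.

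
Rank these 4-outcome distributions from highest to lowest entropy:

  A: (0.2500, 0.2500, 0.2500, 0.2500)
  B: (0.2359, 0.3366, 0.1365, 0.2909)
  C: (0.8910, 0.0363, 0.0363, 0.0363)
A > B > C

Key insight: Entropy is maximized by uniform distributions and minimized by concentrated distributions.

- Uniform distributions have maximum entropy log₂(4) = 2.0000 bits
- The more "peaked" or concentrated a distribution, the lower its entropy

Entropies:
  H(A) = 2.0000 bits
  H(B) = 1.9307 bits
  H(C) = 0.6697 bits

Ranking: A > B > C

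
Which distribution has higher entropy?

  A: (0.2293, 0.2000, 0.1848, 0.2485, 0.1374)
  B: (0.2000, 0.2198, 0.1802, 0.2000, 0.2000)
B

Both distributions are close to uniform, making this a harder comparison.

H(A) = 2.2943 bits
H(B) = 2.3191 bits

The distribution closer to uniform has higher entropy.
Answer: B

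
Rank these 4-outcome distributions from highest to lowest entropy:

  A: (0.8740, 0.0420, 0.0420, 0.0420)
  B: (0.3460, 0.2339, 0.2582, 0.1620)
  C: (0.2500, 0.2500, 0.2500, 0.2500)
C > B > A

Key insight: Entropy is maximized by uniform distributions and minimized by concentrated distributions.

- Uniform distributions have maximum entropy log₂(4) = 2.0000 bits
- The more "peaked" or concentrated a distribution, the lower its entropy

Entropies:
  H(A) = 0.7461 bits
  H(B) = 1.9498 bits
  H(C) = 2.0000 bits

Ranking: C > B > A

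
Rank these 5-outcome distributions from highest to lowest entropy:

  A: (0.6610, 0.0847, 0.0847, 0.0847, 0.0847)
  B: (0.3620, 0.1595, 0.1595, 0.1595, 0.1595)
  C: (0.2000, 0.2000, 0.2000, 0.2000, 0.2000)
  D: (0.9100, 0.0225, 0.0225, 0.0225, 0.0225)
C > B > A > D

Key insight: Entropy is maximized by uniform distributions and minimized by concentrated distributions.

Entropies:
  H(A) = 1.6019 bits
  H(B) = 2.2203 bits
  H(C) = 2.3219 bits
  H(D) = 0.6165 bits

Ranking: C > B > A > D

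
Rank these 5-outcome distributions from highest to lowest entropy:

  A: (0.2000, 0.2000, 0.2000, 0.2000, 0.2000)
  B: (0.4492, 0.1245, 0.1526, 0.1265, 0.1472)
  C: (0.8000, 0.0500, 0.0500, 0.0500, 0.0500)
A > B > C

Key insight: Entropy is maximized by uniform distributions and minimized by concentrated distributions.

- Uniform distributions have maximum entropy log₂(5) = 2.3219 bits
- The more "peaked" or concentrated a distribution, the lower its entropy

Entropies:
  H(A) = 2.3219 bits
  H(B) = 2.0910 bits
  H(C) = 1.1219 bits

Ranking: A > B > C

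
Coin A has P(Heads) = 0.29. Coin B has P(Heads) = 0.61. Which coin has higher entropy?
B

For binary distributions, entropy is maximized at p=0.5 and decreases as p moves toward 0 or 1.

H(A) = H(0.29) = 0.8687 bits
H(B) = H(0.61) = 0.9648 bits

Distribution B (p=0.61) is closer to uniform (p=0.5), so it has higher entropy.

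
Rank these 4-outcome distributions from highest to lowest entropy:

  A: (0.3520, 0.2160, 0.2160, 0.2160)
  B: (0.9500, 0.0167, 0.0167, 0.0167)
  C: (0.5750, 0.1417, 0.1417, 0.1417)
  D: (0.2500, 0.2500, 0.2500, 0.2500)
D > A > C > B

Key insight: Entropy is maximized by uniform distributions and minimized by concentrated distributions.

Entropies:
  H(A) = 1.9629 bits
  H(B) = 0.3656 bits
  H(C) = 1.6573 bits
  H(D) = 2.0000 bits

Ranking: D > A > C > B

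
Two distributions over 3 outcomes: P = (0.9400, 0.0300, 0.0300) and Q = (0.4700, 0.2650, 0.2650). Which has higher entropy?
Q

P is highly concentrated on one outcome (94%), making it nearly deterministic. Q spreads its mass more evenly (max 47%). The more spread-out distribution has higher entropy: H(P) ≈ 0.387 bits, H(Q) ≈ 1.527 bits.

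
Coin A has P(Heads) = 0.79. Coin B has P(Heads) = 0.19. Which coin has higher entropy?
A

For binary distributions, entropy is maximized at p=0.5 and decreases as p moves toward 0 or 1.

H(A) = H(0.79) = 0.7415 bits
H(B) = H(0.19) = 0.7015 bits

Distribution A (p=0.79) is closer to uniform (p=0.5), so it has higher entropy.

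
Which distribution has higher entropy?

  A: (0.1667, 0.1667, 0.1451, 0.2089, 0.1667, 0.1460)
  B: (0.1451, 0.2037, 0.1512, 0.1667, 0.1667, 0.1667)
B

Both distributions are close to uniform, making this a harder comparison.

H(A) = 2.5738 bits
H(B) = 2.5763 bits

The distribution closer to uniform has higher entropy.
Answer: B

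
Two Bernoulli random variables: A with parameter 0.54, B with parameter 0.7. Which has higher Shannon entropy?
A

For binary distributions, entropy is maximized at p=0.5 and decreases as p moves toward 0 or 1.

H(A) = H(0.54) = 0.9954 bits
H(B) = H(0.7) = 0.8813 bits

Distribution A (p=0.54) is closer to uniform (p=0.5), so it has higher entropy.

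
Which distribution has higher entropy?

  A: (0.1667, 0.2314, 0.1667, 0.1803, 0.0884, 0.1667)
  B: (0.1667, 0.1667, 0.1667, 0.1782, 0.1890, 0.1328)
B

Both distributions are close to uniform, making this a harder comparison.

H(A) = 2.5360 bits
H(B) = 2.5770 bits

The distribution closer to uniform has higher entropy.
Answer: B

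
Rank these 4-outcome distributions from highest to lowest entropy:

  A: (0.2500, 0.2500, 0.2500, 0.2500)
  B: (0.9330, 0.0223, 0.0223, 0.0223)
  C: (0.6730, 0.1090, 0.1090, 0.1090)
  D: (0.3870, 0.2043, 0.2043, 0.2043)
A > D > C > B

Key insight: Entropy is maximized by uniform distributions and minimized by concentrated distributions.

Entropies:
  H(A) = 2.0000 bits
  H(B) = 0.4608 bits
  H(C) = 1.4301 bits
  H(D) = 1.9344 bits

Ranking: A > D > C > B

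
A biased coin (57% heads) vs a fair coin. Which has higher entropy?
Fair coin

The fair coin is uniform (p=0.5), maximizing binary entropy at 1 bit. The biased coin has H(0.57) ≈ 0.986 bits — its outcome is more predictable, so its entropy is lower.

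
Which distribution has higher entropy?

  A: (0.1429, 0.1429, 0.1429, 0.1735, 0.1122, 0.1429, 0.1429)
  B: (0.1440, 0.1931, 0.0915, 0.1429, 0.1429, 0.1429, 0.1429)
A

Both distributions are close to uniform, making this a harder comparison.

H(A) = 2.7978 bits
H(B) = 2.7806 bits

The distribution closer to uniform has higher entropy.
Answer: A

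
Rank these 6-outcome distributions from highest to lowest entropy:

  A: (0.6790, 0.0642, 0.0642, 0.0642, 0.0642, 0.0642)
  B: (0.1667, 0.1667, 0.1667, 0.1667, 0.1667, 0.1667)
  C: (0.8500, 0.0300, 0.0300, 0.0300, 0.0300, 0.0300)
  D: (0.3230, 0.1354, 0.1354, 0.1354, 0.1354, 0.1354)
B > D > A > C

Key insight: Entropy is maximized by uniform distributions and minimized by concentrated distributions.

Entropies:
  H(A) = 1.6508 bits
  H(B) = 2.5850 bits
  H(C) = 0.9581 bits
  H(D) = 2.4796 bits

Ranking: B > D > A > C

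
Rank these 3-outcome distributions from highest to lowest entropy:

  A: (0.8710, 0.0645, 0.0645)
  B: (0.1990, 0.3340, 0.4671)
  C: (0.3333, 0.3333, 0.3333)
C > B > A

Key insight: Entropy is maximized by uniform distributions and minimized by concentrated distributions.

- Uniform distributions have maximum entropy log₂(3) = 1.5850 bits
- The more "peaked" or concentrated a distribution, the lower its entropy

Entropies:
  H(A) = 0.6837 bits
  H(B) = 1.5049 bits
  H(C) = 1.5850 bits

Ranking: C > B > A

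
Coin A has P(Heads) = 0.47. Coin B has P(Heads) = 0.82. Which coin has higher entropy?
A

For binary distributions, entropy is maximized at p=0.5 and decreases as p moves toward 0 or 1.

H(A) = H(0.47) = 0.9974 bits
H(B) = H(0.82) = 0.6801 bits

Distribution A (p=0.47) is closer to uniform (p=0.5), so it has higher entropy.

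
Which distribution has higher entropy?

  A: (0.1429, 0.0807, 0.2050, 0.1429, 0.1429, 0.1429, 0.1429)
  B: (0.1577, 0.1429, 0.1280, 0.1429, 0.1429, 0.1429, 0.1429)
B

Both distributions are close to uniform, making this a harder comparison.

H(A) = 2.7670 bits
H(B) = 2.8051 bits

The distribution closer to uniform has higher entropy.
Answer: B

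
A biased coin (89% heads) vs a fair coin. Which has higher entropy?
Fair coin

The fair coin is uniform (p=0.5), maximizing binary entropy at 1 bit. The biased coin has H(0.89) ≈ 0.500 bits — its outcome is more predictable, so its entropy is lower.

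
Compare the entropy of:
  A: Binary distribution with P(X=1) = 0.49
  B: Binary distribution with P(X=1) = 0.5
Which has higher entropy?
B

For binary distributions, entropy is maximized at p=0.5 and decreases as p moves toward 0 or 1.

H(A) = H(0.49) = 0.9997 bits
H(B) = H(0.5) = 1.0000 bits

Distribution B (p=0.5) is closer to uniform (p=0.5), so it has higher entropy.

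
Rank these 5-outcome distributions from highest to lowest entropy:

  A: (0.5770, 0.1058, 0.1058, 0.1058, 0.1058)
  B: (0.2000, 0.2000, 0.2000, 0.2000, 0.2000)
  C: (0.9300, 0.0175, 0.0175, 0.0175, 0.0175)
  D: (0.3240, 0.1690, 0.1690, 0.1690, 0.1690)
B > D > A > C

Key insight: Entropy is maximized by uniform distributions and minimized by concentrated distributions.

Entropies:
  H(A) = 1.8288 bits
  H(B) = 2.3219 bits
  H(C) = 0.5059 bits
  H(D) = 2.2607 bits

Ranking: B > D > A > C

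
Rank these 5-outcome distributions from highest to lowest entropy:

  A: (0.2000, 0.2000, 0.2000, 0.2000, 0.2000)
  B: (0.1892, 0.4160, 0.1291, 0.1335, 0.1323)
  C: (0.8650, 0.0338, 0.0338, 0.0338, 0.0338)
A > B > C

Key insight: Entropy is maximized by uniform distributions and minimized by concentrated distributions.

- Uniform distributions have maximum entropy log₂(5) = 2.3219 bits
- The more "peaked" or concentrated a distribution, the lower its entropy

Entropies:
  H(A) = 2.3219 bits
  H(B) = 2.1359 bits
  H(C) = 0.8410 bits

Ranking: A > B > C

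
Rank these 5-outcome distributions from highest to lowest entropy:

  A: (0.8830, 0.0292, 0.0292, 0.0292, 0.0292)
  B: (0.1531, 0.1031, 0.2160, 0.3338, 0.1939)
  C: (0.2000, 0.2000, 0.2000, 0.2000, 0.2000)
C > B > A

Key insight: Entropy is maximized by uniform distributions and minimized by concentrated distributions.

- Uniform distributions have maximum entropy log₂(5) = 2.3219 bits
- The more "peaked" or concentrated a distribution, the lower its entropy

Entropies:
  H(A) = 0.7547 bits
  H(B) = 2.2174 bits
  H(C) = 2.3219 bits

Ranking: C > B > A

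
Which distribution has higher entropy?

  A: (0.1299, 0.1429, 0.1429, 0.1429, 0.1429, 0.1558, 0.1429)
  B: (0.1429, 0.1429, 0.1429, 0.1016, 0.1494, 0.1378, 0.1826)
A

Both distributions are close to uniform, making this a harder comparison.

H(A) = 2.8057 bits
H(B) = 2.7902 bits

The distribution closer to uniform has higher entropy.
Answer: A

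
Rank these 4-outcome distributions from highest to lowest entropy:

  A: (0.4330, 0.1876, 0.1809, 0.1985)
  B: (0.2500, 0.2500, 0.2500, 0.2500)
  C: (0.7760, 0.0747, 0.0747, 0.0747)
B > A > C

Key insight: Entropy is maximized by uniform distributions and minimized by concentrated distributions.

- Uniform distributions have maximum entropy log₂(4) = 2.0000 bits
- The more "peaked" or concentrated a distribution, the lower its entropy

Entropies:
  H(A) = 1.8851 bits
  H(B) = 2.0000 bits
  H(C) = 1.1224 bits

Ranking: B > A > C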